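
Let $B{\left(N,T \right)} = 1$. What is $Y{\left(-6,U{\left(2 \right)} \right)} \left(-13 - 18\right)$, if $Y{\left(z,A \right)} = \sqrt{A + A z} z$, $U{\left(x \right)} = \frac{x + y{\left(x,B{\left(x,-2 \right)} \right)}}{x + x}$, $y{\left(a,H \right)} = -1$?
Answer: $93 i \sqrt{5} \approx 207.95 i$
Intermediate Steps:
$U{\left(x \right)} = \frac{-1 + x}{2 x}$ ($U{\left(x \right)} = \frac{x - 1}{x + x} = \frac{-1 + x}{2 x}$)
$Y{\left(z,A \right)} = z \sqrt{A + A z}$
$Y{\left(-6,U{\left(2 \right)} \right)} \left(-13 - 18\right) = - 6 \sqrt{\frac{-1 + 2}{2 \cdot 2} \left(1 - 6\right)} \left(-13 - 18\right) = - 6 \sqrt{\frac{1}{2} \cdot \frac{1}{2} \cdot 1 \left(-5\right)} \left(-31\right) = - 6 \sqrt{\frac{1}{4} \left(-5\right)} \left(-31\right) = - 6 \sqrt{- \frac{5}{4}} \left(-31\right) = - 6 \frac{i \sqrt{5}}{2} \left(-31\right) = - 3 i \sqrt{5} \left(-31\right) = 93 i \sqrt{5}$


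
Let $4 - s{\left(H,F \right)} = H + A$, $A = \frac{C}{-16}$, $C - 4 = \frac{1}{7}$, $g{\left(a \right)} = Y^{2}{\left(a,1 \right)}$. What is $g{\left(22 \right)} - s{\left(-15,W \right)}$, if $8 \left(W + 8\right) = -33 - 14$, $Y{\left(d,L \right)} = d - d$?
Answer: $- \frac{2157}{112} \approx -19.259$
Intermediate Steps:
$Y{\left(d,L \right)} = 0$
$g{\left(a \right)} = 0$ ($g{\left(a \right)} = 0^{2} = 0$)
$W = - \frac{111}{8}$ ($W = -8 + \frac{-33 - 14}{8} = -8 + \frac{1}{8} \left(-47\right) = -8 - \frac{47}{8} = - \frac{111}{8} \approx -13.875$)
$C = \frac{29}{7}$ ($C = 4 + \frac{1}{7} = \frac{29}{7} \approx 4.1429$)
$A = - \frac{29}{112}$ ($A = \frac{29}{7 \left(-16\right)} = \frac{29}{7} \left(- \frac{1}{16}\right) = - \frac{29}{112} \approx -0.25893$)
$s{\left(H,F \right)} = \frac{477}{112} - H$ ($s{\left(H,F \right)} = 4 - \left(H - \frac{29}{112}\right) = 4 - \left(- \frac{29}{112} + H\right) = \frac{477}{112} - H$)
$g{\left(22 \right)} - s{\left(-15,W \right)} = 0 - \left(\frac{477}{112} - -15\right) = 0 - \left(\frac{477}{112} + 15\right) = 0 - \frac{2157}{112} = - \frac{2157}{112}$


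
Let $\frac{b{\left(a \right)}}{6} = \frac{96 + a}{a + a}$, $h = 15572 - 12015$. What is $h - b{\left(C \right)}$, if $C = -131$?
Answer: $\frac{465862}{131} \approx 3556.2$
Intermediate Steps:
$h = 3557$
$b{\left(a \right)} = \frac{3 \left(96 + a\right)}{a}$ ($b{\left(a \right)} = 6 \frac{96 + a}{a + a} = 6 \frac{96 + a}{2 a} = \frac{3 \left(96 + a\right)}{a}$)
$h - b{\left(C \right)} = 3557 - \left(3 + \frac{288}{-131}\right) = 3557 - \left(3 + 288 \left(- \frac{1}{131}\right)\right) = 3557 - \left(3 - \frac{288}{131}\right) = 3557 - \frac{105}{131} = \frac{465862}{131}$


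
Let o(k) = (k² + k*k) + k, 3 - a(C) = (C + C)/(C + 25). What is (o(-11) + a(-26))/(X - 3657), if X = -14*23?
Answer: -182/3979 ≈ -0.045740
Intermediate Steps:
X = -322
a(C) = 3 - 2*C/(25 + C) (a(C) = 3 - (C + C)/(C + 25) = 3 - 2*C/(25 + C))
o(k) = k + 2*k² (o(k) = (k² + k²) + k = 2*k² + k = k + 2*k²)
(o(-11) + a(-26))/(X - 3657) = (-11*(1 + 2*(-11)) + (75 - 26)/(25 - 26))/(-322 - 3657) = (-11*(1 - 22) + 49/(-1))/(-3979) = (-11*(-21) - 1*49)*(-1/3979) = (231 - 49)*(-1/3979) = 182*(-1/3979) = -182/3979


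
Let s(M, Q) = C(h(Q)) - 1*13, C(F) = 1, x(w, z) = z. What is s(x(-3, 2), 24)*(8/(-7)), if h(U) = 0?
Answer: 96/7 ≈ 13.714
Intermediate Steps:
s(M, Q) = -12 (s(M, Q) = 1 - 1*13 = 1 - 13 = -12)
s(x(-3, 2), 24)*(8/(-7)) = -96/(-7) = -96*(-1)/7 = -12*(-8/7) = 96/7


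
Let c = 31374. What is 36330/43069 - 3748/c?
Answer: 489197404/675623403 ≈ 0.72407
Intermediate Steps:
36330/43069 - 3748/c = 36330/43069 - 3748/31374 = 36330*(1/43069) - 3748*1/31374 = 36330/43069 - 1874/15687 = 489197404/675623403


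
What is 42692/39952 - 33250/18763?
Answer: -131843501/187404844 ≈ -0.70352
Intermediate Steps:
42692/39952 - 33250/18763 = 42692*(1/39952) - 33250*1/18763 = 10673/9988 - 33250/18763 = -131843501/187404844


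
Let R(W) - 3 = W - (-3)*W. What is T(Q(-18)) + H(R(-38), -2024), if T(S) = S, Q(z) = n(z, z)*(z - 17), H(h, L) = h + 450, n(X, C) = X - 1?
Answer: 966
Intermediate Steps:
n(X, C) = -1 + X
R(W) = 3 + 4*W (R(W) = 3 + (W - (-3)*W) = 3 + (W + 3*W) = 3 + 4*W)
H(h, L) = 450 + h
Q(z) = (-1 + z)*(-17 + z) (Q(z) = (-1 + z)*(z - 17) = (-1 + z)*(-17 + z))
T(Q(-18)) + H(R(-38), -2024) = (-1 - 18)*(-17 - 18) + (450 + (3 + 4*(-38))) = -19*(-35) + (450 + (3 - 152)) = 665 + (450 - 149) = 665 + 301 = 966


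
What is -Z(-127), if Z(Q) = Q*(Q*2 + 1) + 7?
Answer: -32138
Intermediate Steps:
Z(Q) = 7 + Q*(1 + 2*Q) (Z(Q) = Q*(2*Q + 1) + 7 = Q*(1 + 2*Q) + 7 = 7 + Q*(1 + 2*Q))
-Z(-127) = -(7 - 127 + 2*(-127)**2) = -(7 - 127 + 2*16129) = -(7 - 127 + 32258) = -1*32138 = -32138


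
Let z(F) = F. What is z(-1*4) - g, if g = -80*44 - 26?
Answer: 3542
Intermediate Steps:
g = -3546 (g = -3520 - 26 = -3546)
z(-1*4) - g = -1*4 - 1*(-3546) = -4 + 3546 = 3542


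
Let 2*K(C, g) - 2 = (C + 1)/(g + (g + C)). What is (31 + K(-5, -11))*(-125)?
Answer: -108250/27 ≈ -4009.3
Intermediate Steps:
K(C, g) = 1 + (1 + C)/(2*(C + 2*g)) (K(C, g) = 1 + ((C + 1)/(g + (g + C)))/2 = 1 + ((1 + C)/(g + (C + g)))/2 = 1 + ((1 + C)/(C + 2*g))/2 = 1 + (1 + C)/(2*(C + 2*g)))
(31 + K(-5, -11))*(-125) = (31 + (1 + 3*(-5) + 4*(-11))/(2*(-5 + 2*(-11))))*(-125) = (31 + (1 - 15 - 44)/(2*(-5 - 22)))*(-125) = (31 + (½)*(-58)/(-27))*(-125) = (31 + (½)*(-1/27)*(-58))*(-125) = (31 + 29/27)*(-125) = (866/27)*(-125) = -108250/27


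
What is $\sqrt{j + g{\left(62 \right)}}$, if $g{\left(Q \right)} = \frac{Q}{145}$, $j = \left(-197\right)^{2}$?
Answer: $\frac{3 \sqrt{90663135}}{145} \approx 197.0$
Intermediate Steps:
$j = 38809$
$g{\left(Q \right)} = \frac{Q}{145}$ ($g{\left(Q \right)} = Q \frac{1}{145} = \frac{Q}{145}$)
$\sqrt{j + g{\left(62 \right)}} = \sqrt{38809 + \frac{1}{145} \cdot 62} = \sqrt{38809 + \frac{62}{145}} = \sqrt{\frac{5627367}{145}} = \frac{3 \sqrt{90663135}}{145}$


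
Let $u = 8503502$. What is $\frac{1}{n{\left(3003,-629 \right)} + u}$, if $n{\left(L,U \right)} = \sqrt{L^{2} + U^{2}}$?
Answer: $\frac{4251751}{36154768425177} - \frac{5 \sqrt{376546}}{72309536850354} \approx 1.1756 \cdot 10^{-7}$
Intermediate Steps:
$\frac{1}{n{\left(3003,-629 \right)} + u} = \frac{1}{\sqrt{3003^{2} + \left(-629\right)^{2}} + 8503502} = \frac{1}{\sqrt{9018009 + 395641} + 8503502} = \frac{1}{\sqrt{9413650} + 8503502} = \frac{1}{5 \sqrt{376546} + 8503502} = \frac{1}{8503502 + 5 \sqrt{376546}}$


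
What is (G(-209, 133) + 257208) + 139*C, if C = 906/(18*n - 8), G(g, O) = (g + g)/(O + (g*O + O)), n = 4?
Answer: 12017460431/46368 ≈ 2.5918e+5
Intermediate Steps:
G(g, O) = 2*g/(2*O + O*g) (G(g, O) = (2*g)/(O + (O*g + O)) = (2*g)/(O + (O + O*g)) = (2*g)/(2*O + O*g) = 2*g/(2*O + O*g))
C = 453/32 (C = 906/(18*4 - 8) = 906/(72 - 8) = 906/64 = 906*(1/64) = 453/32 ≈ 14.156)
(G(-209, 133) + 257208) + 139*C = (2*(-209)/(133*(2 - 209)) + 257208) + 139*(453/32) = (2*(-209)*(1/133)/(-207) + 257208) + 62967/32 = (2*(-209)*(1/133)*(-1/207) + 257208) + 62967/32 = (22/1449 + 257208) + 62967/32 = 372694414/1449 + 62967/32 = 12017460431/46368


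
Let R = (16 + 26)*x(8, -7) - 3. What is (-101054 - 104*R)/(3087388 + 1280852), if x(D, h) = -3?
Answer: -43819/2184120 ≈ -0.020063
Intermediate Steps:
R = -129 (R = (16 + 26)*(-3) - 3 = 42*(-3) - 3 = -126 - 3 = -129)
(-101054 - 104*R)/(3087388 + 1280852) = (-101054 - 104*(-129))/(3087388 + 1280852) = (-101054 + 13416)/4368240 = -87638*1/4368240 = -43819/2184120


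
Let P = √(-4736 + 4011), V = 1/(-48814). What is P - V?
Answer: 1/48814 + 5*I*√29 ≈ 2.0486e-5 + 26.926*I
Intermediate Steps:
V = -1/48814 ≈ -2.0486e-5
P = 5*I*√29 (P = √(-725) = 5*I*√29 ≈ 26.926*I)
P - V = 5*I*√29 - 1*(-1/48814) = 5*I*√29 + 1/48814 = 1/48814 + 5*I*√29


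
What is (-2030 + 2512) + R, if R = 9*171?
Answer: 2021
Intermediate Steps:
R = 1539
(-2030 + 2512) + R = (-2030 + 2512) + 1539 = 482 + 1539 = 2021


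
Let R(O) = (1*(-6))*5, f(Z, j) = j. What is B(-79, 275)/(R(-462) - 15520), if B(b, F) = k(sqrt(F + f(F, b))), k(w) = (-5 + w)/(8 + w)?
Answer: -9/342100 ≈ -2.6308e-5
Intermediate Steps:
R(O) = -30 (R(O) = -6*5 = -30)
k(w) = (-5 + w)/(8 + w)
B(b, F) = (-5 + sqrt(F + b))/(8 + sqrt(F + b))
B(-79, 275)/(R(-462) - 15520) = ((-5 + sqrt(275 - 79))/(8 + sqrt(275 - 79)))/(-30 - 15520) = ((-5 + sqrt(196))/(8 + sqrt(196)))/(-15550) = ((-5 + 14)/(8 + 14))*(-1/15550) = (9/22)*(-1/15550) = -9/342100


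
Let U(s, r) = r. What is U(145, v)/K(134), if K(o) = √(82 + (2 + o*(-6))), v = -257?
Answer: 257*I*√5/60 ≈ 9.5778*I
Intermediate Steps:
K(o) = √(84 - 6*o) (K(o) = √(82 + (2 - 6*o)) = √(84 - 6*o))
U(145, v)/K(134) = -257/√(84 - 6*134) = -257/√(84 - 804) = -257*(-I*√5/60) = -(-257)*I*√5/60 = 257*I*√5/60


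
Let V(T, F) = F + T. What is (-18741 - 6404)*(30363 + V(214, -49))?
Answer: -767626560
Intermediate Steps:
(-18741 - 6404)*(30363 + V(214, -49)) = (-18741 - 6404)*(30363 + (-49 + 214)) = -25145*(30363 + 165) = -25145*30528 = -767626560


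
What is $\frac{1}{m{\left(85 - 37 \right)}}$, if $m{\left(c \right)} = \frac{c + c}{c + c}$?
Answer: $1$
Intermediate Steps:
$m{\left(c \right)} = 1$ ($m{\left(c \right)} = \frac{2 c}{2 c} = 2 c \frac{1}{2 c} = 1$)
$\frac{1}{m{\left(85 - 37 \right)}} = 1^{-1} = 1$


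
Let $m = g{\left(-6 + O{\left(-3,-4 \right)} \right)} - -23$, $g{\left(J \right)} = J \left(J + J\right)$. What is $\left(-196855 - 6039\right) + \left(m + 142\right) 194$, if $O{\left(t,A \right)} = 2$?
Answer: $-164676$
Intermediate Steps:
$g{\left(J \right)} = 2 J^{2}$ ($g{\left(J \right)} = J 2 J = 2 J^{2}$)
$m = 55$ ($m = 2 \left(-6 + 2\right)^{2} - -23 = 2 \left(-4\right)^{2} + 23 = 2 \cdot 16 + 23 = 32 + 23 = 55$)
$\left(-196855 - 6039\right) + \left(m + 142\right) 194 = \left(-196855 - 6039\right) + \left(55 + 142\right) 194 = -202894 + 197 \cdot 194 = -202894 + 38218 = -164676$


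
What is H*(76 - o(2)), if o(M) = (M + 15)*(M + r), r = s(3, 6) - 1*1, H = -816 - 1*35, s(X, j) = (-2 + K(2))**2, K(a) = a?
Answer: -50209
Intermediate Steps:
s(X, j) = 0 (s(X, j) = (-2 + 2)**2 = 0**2 = 0)
H = -851 (H = -816 - 35 = -851)
r = -1 (r = 0 - 1*1 = 0 - 1 = -1)
o(M) = (-1 + M)*(15 + M) (o(M) = (M + 15)*(M - 1) = (15 + M)*(-1 + M) = (-1 + M)*(15 + M))
H*(76 - o(2)) = -851*(76 - (-15 + 2**2 + 14*2)) = -851*(76 - (-15 + 4 + 28)) = -851*(76 - 1*17) = -851*(76 - 17) = -851*59 = -50209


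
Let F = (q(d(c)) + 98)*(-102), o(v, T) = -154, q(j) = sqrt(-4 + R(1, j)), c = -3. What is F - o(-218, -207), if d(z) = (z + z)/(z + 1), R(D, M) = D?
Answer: -9842 - 102*I*sqrt(3) ≈ -9842.0 - 176.67*I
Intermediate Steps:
d(z) = 2*z/(1 + z) (d(z) = (2*z)/(1 + z) = 2*z/(1 + z))
q(j) = I*sqrt(3) (q(j) = sqrt(-4 + 1) = sqrt(-3) = I*sqrt(3))
F = -9996 - 102*I*sqrt(3) (F = (I*sqrt(3) + 98)*(-102) = (98 + I*sqrt(3))*(-102) = -9996 - 102*I*sqrt(3) ≈ -9996.0 - 176.67*I)
F - o(-218, -207) = (-9996 - 102*I*sqrt(3)) - 1*(-154) = (-9996 - 102*I*sqrt(3)) + 154 = -9842 - 102*I*sqrt(3)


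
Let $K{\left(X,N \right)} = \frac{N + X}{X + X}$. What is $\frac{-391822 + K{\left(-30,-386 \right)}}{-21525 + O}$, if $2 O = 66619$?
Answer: $- \frac{11754452}{353535} \approx -33.248$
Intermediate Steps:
$O = \frac{66619}{2}$ ($O = \frac{1}{2} \cdot 66619 = \frac{66619}{2} \approx 33310.0$)
$K{\left(X,N \right)} = \frac{N + X}{2 X}$
$\frac{-391822 + K{\left(-30,-386 \right)}}{-21525 + O} = \frac{-391822 + \frac{-386 - 30}{2 \left(-30\right)}}{-21525 + \frac{66619}{2}} = \frac{-391822 + \frac{1}{2} \left(- \frac{1}{30}\right) \left(-416\right)}{\frac{23569}{2}} = \left(-391822 + \frac{104}{15}\right) \frac{2}{23569} = \left(- \frac{5877226}{15}\right) \frac{2}{23569} = - \frac{11754452}{353535}$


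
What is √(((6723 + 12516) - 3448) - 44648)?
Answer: I*√28857 ≈ 169.87*I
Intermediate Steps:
√(((6723 + 12516) - 3448) - 44648) = √((19239 - 3448) - 44648) = √(15791 - 44648) = √(-28857) = I*√28857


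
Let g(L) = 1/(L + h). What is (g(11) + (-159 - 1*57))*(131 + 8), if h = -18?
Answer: -210307/7 ≈ -30044.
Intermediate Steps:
g(L) = 1/(-18 + L) (g(L) = 1/(L - 18) = 1/(-18 + L))
(g(11) + (-159 - 1*57))*(131 + 8) = (1/(-18 + 11) + (-159 - 1*57))*(131 + 8) = (1/(-7) + (-159 - 57))*139 = (-⅐ - 216)*139 = -1513/7*139 = -210307/7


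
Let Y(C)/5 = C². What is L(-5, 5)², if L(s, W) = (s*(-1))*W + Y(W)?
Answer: 22500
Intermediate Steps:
Y(C) = 5*C²
L(s, W) = 5*W² - W*s (L(s, W) = (s*(-1))*W + 5*W² = (-s)*W + 5*W² = -W*s + 5*W² = 5*W² - W*s)
L(-5, 5)² = (5*(-1*(-5) + 5*5))² = (5*(5 + 25))² = (5*30)² = 150² = 22500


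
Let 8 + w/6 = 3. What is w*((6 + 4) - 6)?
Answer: -120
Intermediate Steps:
w = -30 (w = -48 + 6*3 = -48 + 18 = -30)
w*((6 + 4) - 6) = -30*((6 + 4) - 6) = -30*(10 - 6) = -30*4 = -120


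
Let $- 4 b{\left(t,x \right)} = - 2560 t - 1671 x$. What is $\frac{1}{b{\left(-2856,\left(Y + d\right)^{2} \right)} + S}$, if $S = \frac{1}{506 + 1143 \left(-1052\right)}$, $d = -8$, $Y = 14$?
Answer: $- \frac{1201930}{2178859905931} \approx -5.5163 \cdot 10^{-7}$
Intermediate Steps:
$b{\left(t,x \right)} = 640 t + \frac{1671 x}{4}$ ($b{\left(t,x \right)} = - \frac{- 2560 t - 1671 x}{4} = 640 t + \frac{1671 x}{4}$)
$S = - \frac{1}{1201930}$ ($S = \frac{1}{506 - 1202436} = \frac{1}{-1201930} = - \frac{1}{1201930} \approx -8.3199 \cdot 10^{-7}$)
$\frac{1}{b{\left(-2856,\left(Y + d\right)^{2} \right)} + S} = \frac{1}{\left(640 \left(-2856\right) + \frac{1671 \left(14 - 8\right)^{2}}{4}\right) - \frac{1}{1201930}} = \frac{1}{\left(-1827840 + \frac{1671 \cdot 6^{2}}{4}\right) - \frac{1}{1201930}} = \frac{1}{\left(-1827840 + \frac{1671}{4} \cdot 36\right) - \frac{1}{1201930}} = \frac{1}{\left(-1827840 + 15039\right) - \frac{1}{1201930}} = \frac{1}{-1812801 - \frac{1}{1201930}} = \frac{1}{- \frac{2178859905931}{1201930}} = - \frac{1201930}{2178859905931}$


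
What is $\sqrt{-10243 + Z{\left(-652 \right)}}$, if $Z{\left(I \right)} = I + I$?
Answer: $3 i \sqrt{1283} \approx 107.46 i$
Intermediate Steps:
$Z{\left(I \right)} = 2 I$
$\sqrt{-10243 + Z{\left(-652 \right)}} = \sqrt{-10243 + 2 \left(-652\right)} = \sqrt{-10243 - 1304} = \sqrt{-11547} = 3 i \sqrt{1283}$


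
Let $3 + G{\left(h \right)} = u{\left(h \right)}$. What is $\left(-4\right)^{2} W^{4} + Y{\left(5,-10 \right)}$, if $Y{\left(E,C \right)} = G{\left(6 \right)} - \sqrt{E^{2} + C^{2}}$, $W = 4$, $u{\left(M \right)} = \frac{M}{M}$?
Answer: $4094 - 5 \sqrt{5} \approx 4082.8$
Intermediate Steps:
$u{\left(M \right)} = 1$
$G{\left(h \right)} = -2$ ($G{\left(h \right)} = -3 + 1 = -2$)
$Y{\left(E,C \right)} = -2 - \sqrt{C^{2} + E^{2}}$ ($Y{\left(E,C \right)} = -2 - \sqrt{E^{2} + C^{2}} = -2 - \sqrt{C^{2} + E^{2}}$)
$\left(-4\right)^{2} W^{4} + Y{\left(5,-10 \right)} = \left(-4\right)^{2} \cdot 4^{4} - \left(2 + \sqrt{\left(-10\right)^{2} + 5^{2}}\right) = 16 \cdot 256 - \left(2 + \sqrt{100 + 25}\right) = 4096 - \left(2 + \sqrt{125}\right) = 4096 - \left(2 + 5 \sqrt{5}\right) = 4094 - 5 \sqrt{5}$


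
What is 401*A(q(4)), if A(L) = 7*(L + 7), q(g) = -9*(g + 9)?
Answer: -308770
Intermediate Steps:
q(g) = -81 - 9*g (q(g) = -9*(9 + g) = -81 - 9*g)
A(L) = 49 + 7*L (A(L) = 7*(7 + L) = 49 + 7*L)
401*A(q(4)) = 401*(49 + 7*(-81 - 9*4)) = 401*(49 + 7*(-81 - 36)) = 401*(49 + 7*(-117)) = 401*(49 - 819) = 401*(-770) = -308770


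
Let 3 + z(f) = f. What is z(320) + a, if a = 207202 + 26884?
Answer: 234403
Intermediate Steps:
a = 234086
z(f) = -3 + f
z(320) + a = (-3 + 320) + 234086 = 317 + 234086 = 234403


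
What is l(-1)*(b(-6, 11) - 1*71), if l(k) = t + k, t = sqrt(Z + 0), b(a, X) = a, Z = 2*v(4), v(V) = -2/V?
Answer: 77 - 77*I ≈ 77.0 - 77.0*I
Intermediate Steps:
Z = -1 (Z = 2*(-2/4) = 2*(-2*1/4) = 2*(-1/2) = -1)
t = I (t = sqrt(-1 + 0) = sqrt(-1) = I ≈ 1.0*I)
l(k) = I + k
l(-1)*(b(-6, 11) - 1*71) = (I - 1)*(-6 - 1*71) = (-1 + I)*(-6 - 71) = (-1 + I)*(-77) = 77 - 77*I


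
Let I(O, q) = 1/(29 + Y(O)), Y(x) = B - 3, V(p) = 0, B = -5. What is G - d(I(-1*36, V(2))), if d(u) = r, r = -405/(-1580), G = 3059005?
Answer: 966645499/316 ≈ 3.0590e+6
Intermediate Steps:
Y(x) = -8 (Y(x) = -5 - 3 = -8)
I(O, q) = 1/21 (I(O, q) = 1/(29 - 8) = 1/21)
r = 81/316 (r = -405*(-1/1580) = 81/316 ≈ 0.25633)
d(u) = 81/316
G - d(I(-1*36, V(2))) = 3059005 - 1*81/316 = 3059005 - 81/316 = 966645499/316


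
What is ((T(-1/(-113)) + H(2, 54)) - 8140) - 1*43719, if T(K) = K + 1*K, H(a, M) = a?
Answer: -5859839/113 ≈ -51857.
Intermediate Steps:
T(K) = 2*K (T(K) = K + K = 2*K)
((T(-1/(-113)) + H(2, 54)) - 8140) - 1*43719 = ((2*(-1/(-113)) + 2) - 8140) - 1*43719 = ((2*(-1*(-1/113)) + 2) - 8140) - 43719 = ((2*(1/113) + 2) - 8140) - 43719 = ((2/113 + 2) - 8140) - 43719 = (228/113 - 8140) - 43719 = -919592/113 - 43719 = -5859839/113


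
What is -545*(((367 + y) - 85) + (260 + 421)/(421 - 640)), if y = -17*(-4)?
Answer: -13801035/73 ≈ -1.8906e+5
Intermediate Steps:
y = 68
-545*(((367 + y) - 85) + (260 + 421)/(421 - 640)) = -545*(((367 + 68) - 85) + (260 + 421)/(421 - 640)) = -545*((435 - 85) + 681/(-219)) = -545*(350 + 681*(-1/219)) = -545*(350 - 227/73) = -545*25323/73 = -13801035/73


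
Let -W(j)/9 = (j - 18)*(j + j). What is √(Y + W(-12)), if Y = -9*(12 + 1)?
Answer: 3*I*√733 ≈ 81.222*I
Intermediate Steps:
W(j) = -18*j*(-18 + j) (W(j) = -9*(j - 18)*(j + j) = -9*(-18 + j)*2*j = -18*j*(-18 + j))
Y = -117 (Y = -9*13 = -117)
√(Y + W(-12)) = √(-117 + 18*(-12)*(18 - 1*(-12))) = √(-117 + 18*(-12)*(18 + 12)) = √(-117 + 18*(-12)*30) = √(-117 - 6480) = √(-6597) = 3*I*√733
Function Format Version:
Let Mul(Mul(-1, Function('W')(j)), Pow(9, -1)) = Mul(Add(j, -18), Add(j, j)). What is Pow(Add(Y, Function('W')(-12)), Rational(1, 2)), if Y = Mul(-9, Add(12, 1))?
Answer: Mul(3, I, Pow(733, Rational(1, 2))) ≈ Mul(81.222, I)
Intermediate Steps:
Function('W')(j) = Mul(-18, j, Add(-18, j)) (Function('W')(j) = Mul(-9, Mul(Add(j, -18), Add(j, j))) = Mul(-9, Mul(Add(-18, j), Mul(2, j))) = Mul(-9, Mul(2, j, Add(-18, j))) = Mul(-18, j, Add(-18, j)))
Y = -117 (Y = Mul(-9, 13) = -117)
Pow(Add(Y, Function('W')(-12)), Rational(1, 2)) = Pow(Add(-117, Mul(18, -12, Add(18, Mul(-1, -12)))), Rational(1, 2)) = Pow(Add(-117, Mul(18, -12, Add(18, 12))), Rational(1, 2)) = Pow(Add(-117, Mul(18, -12, 30)), Rational(1, 2)) = Pow(Add(-117, -6480), Rational(1, 2)) = Pow(-6597, Rational(1, 2)) = Mul(3, I, Pow(733, Rational(1, 2)))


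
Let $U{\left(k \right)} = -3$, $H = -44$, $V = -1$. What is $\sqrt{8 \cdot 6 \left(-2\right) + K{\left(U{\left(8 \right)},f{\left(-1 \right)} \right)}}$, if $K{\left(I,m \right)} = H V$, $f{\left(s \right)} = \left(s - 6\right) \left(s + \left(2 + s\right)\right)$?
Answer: $2 i \sqrt{13} \approx 7.2111 i$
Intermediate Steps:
$f{\left(s \right)} = \left(-6 + s\right) \left(2 + 2 s\right)$
$K{\left(I,m \right)} = 44$ ($K{\left(I,m \right)} = \left(-44\right) \left(-1\right) = 44$)
$\sqrt{8 \cdot 6 \left(-2\right) + K{\left(U{\left(8 \right)},f{\left(-1 \right)} \right)}} = \sqrt{8 \cdot 6 \left(-2\right) + 44} = \sqrt{48 \left(-2\right) + 44} = \sqrt{-96 + 44} = \sqrt{-52} = 2 i \sqrt{13}$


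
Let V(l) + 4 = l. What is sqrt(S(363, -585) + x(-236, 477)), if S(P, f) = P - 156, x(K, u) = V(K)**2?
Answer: 3*sqrt(6423) ≈ 240.43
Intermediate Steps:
V(l) = -4 + l
x(K, u) = (-4 + K)**2
S(P, f) = -156 + P
sqrt(S(363, -585) + x(-236, 477)) = sqrt((-156 + 363) + (-4 - 236)**2) = sqrt(207 + (-240)**2) = sqrt(207 + 57600) = sqrt(57807) = 3*sqrt(6423)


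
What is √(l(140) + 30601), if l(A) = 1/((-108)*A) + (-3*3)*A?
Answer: √46581771495/1260 ≈ 171.29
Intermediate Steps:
l(A) = -9*A - 1/(108*A) (l(A) = -1/(108*A) - 9*A = -9*A - 1/(108*A))
√(l(140) + 30601) = √((-9*140 - 1/108/140) + 30601) = √((-1260 - 1/108*1/140) + 30601) = √((-1260 - 1/15120) + 30601) = √(-19051201/15120 + 30601) = √(443635919/15120) = √46581771495/1260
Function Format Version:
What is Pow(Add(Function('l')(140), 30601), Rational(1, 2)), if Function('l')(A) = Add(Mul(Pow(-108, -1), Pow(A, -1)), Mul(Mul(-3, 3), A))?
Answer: Mul(Rational(1, 1260), Pow(46581771495, Rational(1, 2))) ≈ 171.29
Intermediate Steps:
Function('l')(A) = Add(Mul(-9, A), Mul(Rational(-1, 108), Pow(A, -1))) (Function('l')(A) = Add(Mul(Rational(-1, 108), Pow(A, -1)), Mul(-9, A)) = Add(Mul(-9, A), Mul(Rational(-1, 108), Pow(A, -1))))
Pow(Add(Function('l')(140), 30601), Rational(1, 2)) = Pow(Add(Add(Mul(-9, 140), Mul(Rational(-1, 108), Pow(140, -1))), 30601), Rational(1, 2)) = Pow(Add(Add(-1260, Mul(Rational(-1, 108), Rational(1, 140))), 30601), Rational(1, 2)) = Pow(Add(Add(-1260, Rational(-1, 15120)), 30601), Rational(1, 2)) = Pow(Add(Rational(-19051201, 15120), 30601), Rational(1, 2)) = Pow(Rational(443635919, 15120), Rational(1, 2)) = Mul(Rational(1, 1260), Pow(46581771495, Rational(1, 2)))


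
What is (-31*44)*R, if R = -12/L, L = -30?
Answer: -2728/5 ≈ -545.60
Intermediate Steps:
R = ⅖ (R = -12/(-30) = -12*(-1/30) = ⅖ ≈ 0.40000)
(-31*44)*R = -31*44*(⅖) = -1364*⅖ = -2728/5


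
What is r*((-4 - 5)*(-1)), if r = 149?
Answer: 1341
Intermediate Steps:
r*((-4 - 5)*(-1)) = 149*((-4 - 5)*(-1)) = 149*(-9*(-1)) = 149*9 = 1341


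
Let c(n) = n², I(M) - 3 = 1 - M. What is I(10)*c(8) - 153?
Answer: -537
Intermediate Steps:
I(M) = 4 - M (I(M) = 3 + (1 - M) = 4 - M)
I(10)*c(8) - 153 = (4 - 1*10)*8² - 153 = (4 - 10)*64 - 153 = -6*64 - 153 = -384 - 153 = -537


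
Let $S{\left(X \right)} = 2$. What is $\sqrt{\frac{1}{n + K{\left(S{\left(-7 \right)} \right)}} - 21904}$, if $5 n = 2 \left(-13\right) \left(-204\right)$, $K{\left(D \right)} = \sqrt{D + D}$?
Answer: $\frac{i \sqrt{618538180214}}{5314} \approx 148.0 i$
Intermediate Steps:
$K{\left(D \right)} = \sqrt{2} \sqrt{D}$ ($K{\left(D \right)} = \sqrt{2 D} = \sqrt{2} \sqrt{D}$)
$n = \frac{5304}{5}$ ($n = \frac{2 \left(-13\right) \left(-204\right)}{5} = \frac{\left(-26\right) \left(-204\right)}{5} = \frac{1}{5} \cdot 5304 = \frac{5304}{5} \approx 1060.8$)
$\sqrt{\frac{1}{n + K{\left(S{\left(-7 \right)} \right)}} - 21904} = \sqrt{\frac{1}{\frac{5304}{5} + \sqrt{2} \sqrt{2}} - 21904} = \sqrt{\frac{1}{\frac{5304}{5} + 2} - 21904} = \sqrt{\frac{1}{\frac{5314}{5}} - 21904} = \sqrt{\frac{5}{5314} - 21904} = \sqrt{- \frac{116397851}{5314}} = \frac{i \sqrt{618538180214}}{5314}$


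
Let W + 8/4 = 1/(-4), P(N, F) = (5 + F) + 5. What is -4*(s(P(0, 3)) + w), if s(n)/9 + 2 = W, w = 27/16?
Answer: 585/4 ≈ 146.25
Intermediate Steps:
w = 27/16 (w = 27*(1/16) = 27/16 ≈ 1.6875)
P(N, F) = 10 + F
W = -9/4 (W = -2 + 1/(-4) = -2 + 1*(-1/4) = -2 - 1/4 = -9/4 ≈ -2.2500)
s(n) = -153/4 (s(n) = -18 + 9*(-9/4) = -18 - 81/4 = -153/4)
-4*(s(P(0, 3)) + w) = -4*(-153/4 + 27/16) = -4*(-585/16) = 585/4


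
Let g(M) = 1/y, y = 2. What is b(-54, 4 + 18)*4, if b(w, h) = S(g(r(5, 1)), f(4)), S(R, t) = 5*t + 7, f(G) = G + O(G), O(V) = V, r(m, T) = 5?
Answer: 188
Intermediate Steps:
g(M) = 1/2
f(G) = 2*G (f(G) = G + G = 2*G)
S(R, t) = 7 + 5*t
b(w, h) = 47 (b(w, h) = 7 + 5*(2*4) = 7 + 5*8 = 7 + 40 = 47)
b(-54, 4 + 18)*4 = 47*4 = 188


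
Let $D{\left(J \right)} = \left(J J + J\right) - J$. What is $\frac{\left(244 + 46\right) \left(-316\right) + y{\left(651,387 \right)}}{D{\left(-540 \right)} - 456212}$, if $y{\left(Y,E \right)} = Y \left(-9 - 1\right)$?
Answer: $\frac{49075}{82306} \approx 0.59625$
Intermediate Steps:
$y{\left(Y,E \right)} = - 10 Y$ ($y{\left(Y,E \right)} = Y \left(-10\right) = - 10 Y$)
$D{\left(J \right)} = J^{2}$ ($D{\left(J \right)} = \left(J^{2} + J\right) - J = \left(J + J^{2}\right) - J = J^{2}$)
$\frac{\left(244 + 46\right) \left(-316\right) + y{\left(651,387 \right)}}{D{\left(-540 \right)} - 456212} = \frac{\left(244 + 46\right) \left(-316\right) - 6510}{\left(-540\right)^{2} - 456212} = \frac{290 \left(-316\right) - 6510}{291600 - 456212} = \frac{-91640 - 6510}{-164612} = \left(-98150\right) \left(- \frac{1}{164612}\right) = \frac{49075}{82306}$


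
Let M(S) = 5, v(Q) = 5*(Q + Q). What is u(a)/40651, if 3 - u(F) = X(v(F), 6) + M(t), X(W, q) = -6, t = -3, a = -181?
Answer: 4/40651 ≈ 9.8399e-5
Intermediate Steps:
v(Q) = 10*Q (v(Q) = 5*(2*Q) = 10*Q)
u(F) = 4 (u(F) = 3 - (-6 + 5) = 3 - 1*(-1) = 3 + 1 = 4)
u(a)/40651 = 4/40651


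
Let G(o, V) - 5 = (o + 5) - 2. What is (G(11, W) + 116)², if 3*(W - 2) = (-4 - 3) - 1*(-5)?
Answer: 18225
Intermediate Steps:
W = 4/3 (W = 2 + ((-4 - 3) - 1*(-5))/3 = 2 + (-7 + 5)/3 = 2 + (⅓)*(-2) = 2 - ⅔ = 4/3 ≈ 1.3333)
G(o, V) = 8 + o (G(o, V) = 5 + ((o + 5) - 2) = 5 + ((5 + o) - 2) = 5 + (3 + o) = 8 + o)
(G(11, W) + 116)² = ((8 + 11) + 116)² = (19 + 116)² = 135² = 18225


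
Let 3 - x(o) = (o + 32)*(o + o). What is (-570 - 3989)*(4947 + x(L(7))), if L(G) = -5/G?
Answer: -1115769660/49 ≈ -2.2771e+7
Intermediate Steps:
x(o) = 3 - 2*o*(32 + o) (x(o) = 3 - (o + 32)*(o + o) = 3 - (32 + o)*2*o = 3 - 2*o*(32 + o))
(-570 - 3989)*(4947 + x(L(7))) = (-570 - 3989)*(4947 + (3 - (-320)/7 - 2*(-5/7)²)) = -4559*(4947 + (3 - (-320)/7 - 2*(-5*⅐)²)) = -4559*(4947 + (3 - 64*(-5/7) - 2*(-5/7)²)) = -4559*(4947 + (3 + 320/7 - 2*25/49)) = -4559*(4947 + (3 + 320/7 - 50/49)) = -4559*(4947 + 2337/49) = -4559*244740/49 = -1115769660/49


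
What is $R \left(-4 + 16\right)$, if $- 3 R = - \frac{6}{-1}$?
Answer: $-24$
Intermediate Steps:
$R = -2$ ($R = - \frac{\left(-6\right) \frac{1}{-1}}{3} = - \frac{\left(-6\right) \left(-1\right)}{3} = \left(- \frac{1}{3}\right) 6 = -2$)
$R \left(-4 + 16\right) = - 2 \left(-4 + 16\right) = \left(-2\right) 12 = -24$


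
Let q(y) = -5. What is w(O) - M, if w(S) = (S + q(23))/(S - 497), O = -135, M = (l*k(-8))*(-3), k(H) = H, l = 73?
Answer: -276781/158 ≈ -1751.8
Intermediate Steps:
M = 1752 (M = (73*(-8))*(-3) = -584*(-3) = 1752)
w(S) = (-5 + S)/(-497 + S) (w(S) = (S - 5)/(S - 497) = (-5 + S)/(-497 + S))
w(O) - M = (-5 - 135)/(-497 - 135) - 1*1752 = -140/(-632) - 1752 = -1/632*(-140) - 1752 = 35/158 - 1752 = -276781/158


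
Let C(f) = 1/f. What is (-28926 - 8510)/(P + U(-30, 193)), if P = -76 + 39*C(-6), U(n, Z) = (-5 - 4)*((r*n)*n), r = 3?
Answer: 74872/48765 ≈ 1.5354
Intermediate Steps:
U(n, Z) = -27*n² (U(n, Z) = (-5 - 4)*((3*n)*n) = -27*n²)
C(f) = 1/f
P = -165/2 (P = -76 + 39/(-6) = -76 + 39*(-⅙) = -76 - 13/2 = -165/2 ≈ -82.500)
(-28926 - 8510)/(P + U(-30, 193)) = (-28926 - 8510)/(-165/2 - 27*(-30)²) = -37436/(-165/2 - 27*900) = -37436/(-165/2 - 24300) = -37436/(-48765/2) = -37436*(-2/48765) = 74872/48765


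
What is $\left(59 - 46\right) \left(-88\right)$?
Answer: $-1144$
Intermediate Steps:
$\left(59 - 46\right) \left(-88\right) = 13 \left(-88\right) = -1144$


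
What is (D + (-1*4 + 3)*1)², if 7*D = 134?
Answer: 16129/49 ≈ 329.16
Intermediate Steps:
D = 134/7 (D = (⅐)*134 = 134/7 ≈ 19.143)
(D + (-1*4 + 3)*1)² = (134/7 + (-1*4 + 3)*1)² = (134/7 + (-4 + 3)*1)² = (134/7 - 1*1)² = (134/7 - 1)² = (127/7)² = 16129/49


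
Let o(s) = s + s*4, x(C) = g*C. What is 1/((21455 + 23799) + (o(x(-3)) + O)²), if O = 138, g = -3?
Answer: 1/78743 ≈ 1.2700e-5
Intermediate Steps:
x(C) = -3*C
o(s) = 5*s (o(s) = s + 4*s = 5*s)
1/((21455 + 23799) + (o(x(-3)) + O)²) = 1/((21455 + 23799) + (5*(-3*(-3)) + 138)²) = 1/(45254 + (5*9 + 138)²) = 1/(45254 + (45 + 138)²) = 1/(45254 + 183²) = 1/(45254 + 33489) = 1/78743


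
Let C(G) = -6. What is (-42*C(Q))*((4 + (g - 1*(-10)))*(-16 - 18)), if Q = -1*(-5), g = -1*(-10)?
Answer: -205632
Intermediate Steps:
g = 10
Q = 5
(-42*C(Q))*((4 + (g - 1*(-10)))*(-16 - 18)) = (-42*(-6))*((4 + (10 - 1*(-10)))*(-16 - 18)) = 252*((4 + (10 + 10))*(-34)) = 252*((4 + 20)*(-34)) = 252*(24*(-34)) = 252*(-816) = -205632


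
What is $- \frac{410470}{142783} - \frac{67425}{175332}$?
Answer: $- \frac{27198556605}{8344809652} \approx -3.2593$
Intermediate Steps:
$- \frac{410470}{142783} - \frac{67425}{175332} = \left(-410470\right) \frac{1}{142783} - \frac{22475}{58444} = - \frac{410470}{142783} - \frac{22475}{58444} = - \frac{27198556605}{8344809652}$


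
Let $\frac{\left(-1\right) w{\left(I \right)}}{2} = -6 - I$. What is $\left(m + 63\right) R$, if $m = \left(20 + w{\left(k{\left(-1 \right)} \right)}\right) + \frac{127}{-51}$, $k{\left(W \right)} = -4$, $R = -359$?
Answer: $- \frac{1547290}{51} \approx -30339.0$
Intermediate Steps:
$w{\left(I \right)} = 12 + 2 I$ ($w{\left(I \right)} = - 2 \left(-6 - I\right) = 12 + 2 I$)
$m = \frac{1097}{51}$ ($m = \left(20 + \left(12 + 2 \left(-4\right)\right)\right) + \frac{127}{-51} = \left(20 + \left(12 - 8\right)\right) + 127 \left(- \frac{1}{51}\right) = \left(20 + 4\right) - \frac{127}{51} = 24 - \frac{127}{51} = \frac{1097}{51} \approx 21.51$)
$\left(m + 63\right) R = \left(\frac{1097}{51} + 63\right) \left(-359\right) = \frac{4310}{51} \left(-359\right) = - \frac{1547290}{51}$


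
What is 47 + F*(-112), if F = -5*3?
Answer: 1727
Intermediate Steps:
F = -15
47 + F*(-112) = 47 - 15*(-112) = 47 + 1680 = 1727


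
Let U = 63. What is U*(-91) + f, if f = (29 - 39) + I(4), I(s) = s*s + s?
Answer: -5723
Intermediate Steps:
I(s) = s + s² (I(s) = s² + s = s + s²)
f = 10 (f = (29 - 39) + 4*(1 + 4) = -10 + 4*5 = -10 + 20 = 10)
U*(-91) + f = 63*(-91) + 10 = -5733 + 10 = -5723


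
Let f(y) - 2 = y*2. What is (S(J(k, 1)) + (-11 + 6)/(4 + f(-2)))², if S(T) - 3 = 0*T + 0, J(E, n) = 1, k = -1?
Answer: ¼ ≈ 0.25000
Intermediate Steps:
S(T) = 3 (S(T) = 3 + (0*T + 0) = 3 + (0 + 0) = 3 + 0 = 3)
f(y) = 2 + 2*y (f(y) = 2 + y*2 = 2 + 2*y)
(S(J(k, 1)) + (-11 + 6)/(4 + f(-2)))² = (3 + (-11 + 6)/(4 + (2 + 2*(-2))))² = (3 - 5/(4 + (2 - 4)))² = (3 - 5/(4 - 2))² = (3 - 5/2)² = (½)² = ¼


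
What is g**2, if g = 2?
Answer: 4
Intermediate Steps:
g**2 = 2**2 = 4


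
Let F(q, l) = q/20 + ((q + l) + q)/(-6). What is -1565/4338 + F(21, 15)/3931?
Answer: -61886711/170526780 ≈ -0.36292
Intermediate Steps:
F(q, l) = -17*q/60 - l/6 (F(q, l) = q*(1/20) + ((l + q) + q)*(-⅙) = q/20 + (l + 2*q)*(-⅙) = q/20 + (-q/3 - l/6) = -17*q/60 - l/6)
-1565/4338 + F(21, 15)/3931 = -1565/4338 + (-17/60*21 - ⅙*15)/3931 = -1565*1/4338 + (-119/20 - 5/2)*(1/3931) = -1565/4338 - 169/20*1/3931 = -1565/4338 - 169/78620 = -61886711/170526780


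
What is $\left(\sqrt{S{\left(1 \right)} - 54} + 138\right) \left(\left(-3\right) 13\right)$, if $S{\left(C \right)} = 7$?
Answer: $-5382 - 39 i \sqrt{47} \approx -5382.0 - 267.37 i$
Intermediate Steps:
$\left(\sqrt{S{\left(1 \right)} - 54} + 138\right) \left(\left(-3\right) 13\right) = \left(\sqrt{7 - 54} + 138\right) \left(\left(-3\right) 13\right) = \left(\sqrt{-47} + 138\right) \left(-39\right) = \left(i \sqrt{47} + 138\right) \left(-39\right) = \left(138 + i \sqrt{47}\right) \left(-39\right) = -5382 - 39 i \sqrt{47}$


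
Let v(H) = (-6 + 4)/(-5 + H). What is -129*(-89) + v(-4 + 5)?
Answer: 22963/2 ≈ 11482.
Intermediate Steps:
v(H) = -2/(-5 + H)
-129*(-89) + v(-4 + 5) = -129*(-89) - 2/(-5 + (-4 + 5)) = 11481 - 2/(-5 + 1) = 11481 - 2/(-4) = 11481 - 2*(-¼) = 11481 + ½ = 22963/2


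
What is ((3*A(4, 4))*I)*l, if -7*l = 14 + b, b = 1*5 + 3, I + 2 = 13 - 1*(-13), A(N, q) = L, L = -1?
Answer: 1584/7 ≈ 226.29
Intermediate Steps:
A(N, q) = -1
I = 24 (I = -2 + (13 - 1*(-13)) = -2 + (13 + 13) = -2 + 26 = 24)
b = 8 (b = 5 + 3 = 8)
l = -22/7 (l = -(14 + 8)/7 = -1/7*22 = -22/7 ≈ -3.1429)
((3*A(4, 4))*I)*l = ((3*(-1))*24)*(-22/7) = -3*24*(-22/7) = -72*(-22/7) = 1584/7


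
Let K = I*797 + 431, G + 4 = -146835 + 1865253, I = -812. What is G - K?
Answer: 2365147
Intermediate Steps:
G = 1718414 (G = -4 + (-146835 + 1865253) = -4 + 1718418 = 1718414)
K = -646733 (K = -812*797 + 431 = -647164 + 431 = -646733)
G - K = 1718414 - 1*(-646733) = 1718414 + 646733 = 2365147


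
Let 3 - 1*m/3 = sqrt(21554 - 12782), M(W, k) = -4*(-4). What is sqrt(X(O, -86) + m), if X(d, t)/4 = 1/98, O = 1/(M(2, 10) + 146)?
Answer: sqrt(443 - 294*sqrt(2193))/7 ≈ 16.49*I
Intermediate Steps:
M(W, k) = 16
O = 1/162 (O = 1/(16 + 146) = 1/162 ≈ 0.0061728)
X(d, t) = 2/49 (X(d, t) = 4/98 = 4*(1/98) = 2/49)
m = 9 - 6*sqrt(2193) (m = 9 - 3*sqrt(21554 - 12782) = 9 - 6*sqrt(2193) ≈ -271.98)
sqrt(X(O, -86) + m) = sqrt(2/49 + (9 - 6*sqrt(2193))) = sqrt(443/49 - 6*sqrt(2193))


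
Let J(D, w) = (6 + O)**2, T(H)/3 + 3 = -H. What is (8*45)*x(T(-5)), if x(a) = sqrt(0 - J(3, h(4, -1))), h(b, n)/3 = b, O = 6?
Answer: 4320*I ≈ 4320.0*I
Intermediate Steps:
h(b, n) = 3*b
T(H) = -9 - 3*H (T(H) = -9 + 3*(-H) = -9 - 3*H)
J(D, w) = 144 (J(D, w) = (6 + 6)**2 = 12**2 = 144)
x(a) = 12*I (x(a) = sqrt(0 - 1*144) = sqrt(0 - 144) = sqrt(-144) = 12*I)
(8*45)*x(T(-5)) = (8*45)*(12*I) = 360*(12*I) = 4320*I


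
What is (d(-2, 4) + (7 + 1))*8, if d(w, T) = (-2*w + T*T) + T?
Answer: 256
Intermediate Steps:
d(w, T) = T + T² - 2*w (d(w, T) = (-2*w + T²) + T = (T² - 2*w) + T = T + T² - 2*w)
(d(-2, 4) + (7 + 1))*8 = ((4 + 4² - 2*(-2)) + (7 + 1))*8 = ((4 + 16 + 4) + 8)*8 = (24 + 8)*8 = 32*8 = 256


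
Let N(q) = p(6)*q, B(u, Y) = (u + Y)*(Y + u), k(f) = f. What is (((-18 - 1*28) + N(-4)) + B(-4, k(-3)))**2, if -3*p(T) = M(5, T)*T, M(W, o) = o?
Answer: 2601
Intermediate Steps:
B(u, Y) = (Y + u)**2 (B(u, Y) = (Y + u)*(Y + u) = (Y + u)**2)
p(T) = -T**2/3 (p(T) = -T*T/3 = -T**2/3)
N(q) = -12*q (N(q) = (-1/3*6**2)*q = (-1/3*36)*q = -12*q)
(((-18 - 1*28) + N(-4)) + B(-4, k(-3)))**2 = (((-18 - 1*28) - 12*(-4)) + (-3 - 4)**2)**2 = (((-18 - 28) + 48) + (-7)**2)**2 = ((-46 + 48) + 49)**2 = (2 + 49)**2 = 51**2 = 2601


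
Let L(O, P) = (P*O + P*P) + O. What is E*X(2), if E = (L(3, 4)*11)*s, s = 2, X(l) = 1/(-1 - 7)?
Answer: -341/4 ≈ -85.250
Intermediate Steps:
L(O, P) = O + P² + O*P (L(O, P) = (O*P + P²) + O = (P² + O*P) + O = O + P² + O*P)
X(l) = -⅛ (X(l) = 1/(-8) = -⅛)
E = 682 (E = ((3 + 4² + 3*4)*11)*2 = ((3 + 16 + 12)*11)*2 = (31*11)*2 = 341*2 = 682)
E*X(2) = 682*(-⅛) = -341/4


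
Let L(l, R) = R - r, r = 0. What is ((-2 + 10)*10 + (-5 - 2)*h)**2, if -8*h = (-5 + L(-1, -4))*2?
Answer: 66049/16 ≈ 4128.1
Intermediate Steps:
L(l, R) = R (L(l, R) = R - 1*0 = R + 0 = R)
h = 9/4 (h = -(-5 - 4)*2/8 = -(-9)*2/8 = -1/8*(-18) = 9/4 ≈ 2.2500)
((-2 + 10)*10 + (-5 - 2)*h)**2 = ((-2 + 10)*10 + (-5 - 2)*(9/4))**2 = (8*10 - 7*9/4)**2 = (80 - 63/4)**2 = (257/4)**2 = 66049/16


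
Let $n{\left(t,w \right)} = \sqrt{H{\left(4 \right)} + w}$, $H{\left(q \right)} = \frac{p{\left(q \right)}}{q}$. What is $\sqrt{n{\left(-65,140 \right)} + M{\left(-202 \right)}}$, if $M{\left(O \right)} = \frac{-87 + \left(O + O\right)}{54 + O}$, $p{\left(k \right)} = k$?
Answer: $\frac{\sqrt{18167 + 5476 \sqrt{141}}}{74} \approx 3.8977$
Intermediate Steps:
$M{\left(O \right)} = \frac{-87 + 2 O}{54 + O}$
$H{\left(q \right)} = 1$ ($H{\left(q \right)} = \frac{q}{q} = 1$)
$n{\left(t,w \right)} = \sqrt{1 + w}$
$\sqrt{n{\left(-65,140 \right)} + M{\left(-202 \right)}} = \sqrt{\sqrt{1 + 140} + \frac{-87 + 2 \left(-202\right)}{54 - 202}} = \sqrt{\sqrt{141} + \frac{-87 - 404}{-148}} = \sqrt{\sqrt{141} - - \frac{491}{148}} = \sqrt{\sqrt{141} + \frac{491}{148}} = \sqrt{\frac{491}{148} + \sqrt{141}}$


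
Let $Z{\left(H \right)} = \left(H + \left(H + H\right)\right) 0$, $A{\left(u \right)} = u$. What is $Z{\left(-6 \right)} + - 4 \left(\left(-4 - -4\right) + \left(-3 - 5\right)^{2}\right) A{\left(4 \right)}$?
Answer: $-1024$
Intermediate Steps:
$Z{\left(H \right)} = 0$ ($Z{\left(H \right)} = \left(H + 2 H\right) 0 = 3 H 0 = 0$)
$Z{\left(-6 \right)} + - 4 \left(\left(-4 - -4\right) + \left(-3 - 5\right)^{2}\right) A{\left(4 \right)} = 0 + - 4 \left(\left(-4 - -4\right) + \left(-3 - 5\right)^{2}\right) 4 = 0 + - 4 \left(\left(-4 + 4\right) + \left(-8\right)^{2}\right) 4 = 0 + - 4 \left(0 + 64\right) 4 = 0 + \left(-4\right) 64 \cdot 4 = 0 - 1024 = -1024$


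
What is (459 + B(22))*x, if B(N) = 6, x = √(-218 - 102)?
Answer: 3720*I*√5 ≈ 8318.2*I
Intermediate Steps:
x = 8*I*√5 (x = √(-320) = 8*I*√5 ≈ 17.889*I)
(459 + B(22))*x = (459 + 6)*(8*I*√5) = 465*(8*I*√5) = 3720*I*√5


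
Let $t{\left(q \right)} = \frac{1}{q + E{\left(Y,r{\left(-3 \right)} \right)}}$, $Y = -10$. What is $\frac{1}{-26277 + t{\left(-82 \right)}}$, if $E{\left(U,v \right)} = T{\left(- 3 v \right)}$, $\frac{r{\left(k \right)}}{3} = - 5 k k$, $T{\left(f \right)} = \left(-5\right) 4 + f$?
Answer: $- \frac{303}{7961930} \approx -3.8056 \cdot 10^{-5}$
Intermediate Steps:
$T{\left(f \right)} = -20 + f$
$r{\left(k \right)} = - 15 k^{2}$ ($r{\left(k \right)} = 3 - 5 k k = 3 \left(- 5 k^{2}\right) = - 15 k^{2}$)
$E{\left(U,v \right)} = -20 - 3 v$
$t{\left(q \right)} = \frac{1}{385 + q}$ ($t{\left(q \right)} = \frac{1}{q - \left(20 + 3 \left(- 15 \left(-3\right)^{2}\right)\right)} = \frac{1}{q - \left(20 + 3 \left(\left(-15\right) 9\right)\right)} = \frac{1}{q - -385} = \frac{1}{q + \left(-20 + 405\right)} = \frac{1}{q + 385} = \frac{1}{385 + q}$)
$\frac{1}{-26277 + t{\left(-82 \right)}} = \frac{1}{-26277 + \frac{1}{385 - 82}} = \frac{1}{-26277 + \frac{1}{303}} = \frac{1}{- \frac{7961930}{303}} = - \frac{303}{7961930}$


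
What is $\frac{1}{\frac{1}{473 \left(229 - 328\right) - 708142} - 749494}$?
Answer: $- \frac{754969}{565844735687} \approx -1.3342 \cdot 10^{-6}$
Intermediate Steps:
$\frac{1}{\frac{1}{473 \left(229 - 328\right) - 708142} - 749494} = \frac{1}{\frac{1}{473 \left(-99\right) - 708142} - 749494} = \frac{1}{\frac{1}{-46827 - 708142} - 749494} = \frac{1}{\frac{1}{-754969} - 749494} = \frac{1}{- \frac{1}{754969} - 749494} = \frac{1}{- \frac{565844735687}{754969}} = - \frac{754969}{565844735687}$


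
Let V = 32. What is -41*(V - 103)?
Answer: 2911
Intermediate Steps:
-41*(V - 103) = -41*(32 - 103) = -41*(-71) = 2911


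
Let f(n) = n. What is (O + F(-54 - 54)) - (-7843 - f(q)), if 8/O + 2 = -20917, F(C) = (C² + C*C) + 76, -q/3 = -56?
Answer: 657170377/20919 ≈ 31415.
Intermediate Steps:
q = 168 (q = -3*(-56) = 168)
F(C) = 76 + 2*C² (F(C) = (C² + C²) + 76 = 2*C² + 76 = 76 + 2*C²)
O = -8/20919 (O = 8/(-2 - 20917) = 8/(-20919) = 8*(-1/20919) = -8/20919 ≈ -0.00038243)
(O + F(-54 - 54)) - (-7843 - f(q)) = (-8/20919 + (76 + 2*(-54 - 54)²)) - (-7843 - 1*168) = (-8/20919 + (76 + 2*(-108)²)) - (-7843 - 168) = (-8/20919 + (76 + 2*11664)) - 1*(-8011) = (-8/20919 + (76 + 23328)) + 8011 = (-8/20919 + 23404) + 8011 = 489588268/20919 + 8011 = 657170377/20919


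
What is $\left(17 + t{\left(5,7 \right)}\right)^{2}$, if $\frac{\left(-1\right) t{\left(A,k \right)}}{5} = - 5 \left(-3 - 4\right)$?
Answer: $24964$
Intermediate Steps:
$t{\left(A,k \right)} = -175$ ($t{\left(A,k \right)} = - 5 \left(- 5 \left(-3 - 4\right)\right) = - 5 \left(\left(-5\right) \left(-7\right)\right) = \left(-5\right) 35 = -175$)
$\left(17 + t{\left(5,7 \right)}\right)^{2} = \left(17 - 175\right)^{2} = \left(-158\right)^{2} = 24964$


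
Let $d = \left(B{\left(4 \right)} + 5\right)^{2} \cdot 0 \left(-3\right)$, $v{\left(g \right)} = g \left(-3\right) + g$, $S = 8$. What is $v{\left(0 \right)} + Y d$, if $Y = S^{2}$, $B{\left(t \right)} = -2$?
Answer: $0$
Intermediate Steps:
$Y = 64$ ($Y = 8^{2} = 64$)
$v{\left(g \right)} = - 2 g$ ($v{\left(g \right)} = - 3 g + g = - 2 g$)
$d = 0$ ($d = \left(-2 + 5\right)^{2} \cdot 0 \left(-3\right) = 3^{2} \cdot 0 \left(-3\right) = 9 \cdot 0 \left(-3\right) = 0 \left(-3\right) = 0$)
$v{\left(0 \right)} + Y d = \left(-2\right) 0 + 64 \cdot 0 = 0 + 0 = 0$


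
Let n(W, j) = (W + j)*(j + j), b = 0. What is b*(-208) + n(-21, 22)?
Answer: 44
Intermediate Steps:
n(W, j) = 2*j*(W + j) (n(W, j) = (W + j)*(2*j) = 2*j*(W + j))
b*(-208) + n(-21, 22) = 0*(-208) + 2*22*(-21 + 22) = 0 + 2*22*1 = 0 + 44 = 44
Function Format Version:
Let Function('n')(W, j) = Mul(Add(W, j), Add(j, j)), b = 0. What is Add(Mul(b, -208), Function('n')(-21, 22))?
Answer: 44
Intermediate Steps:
Function('n')(W, j) = Mul(2, j, Add(W, j)) (Function('n')(W, j) = Mul(Add(W, j), Mul(2, j)) = Mul(2, j, Add(W, j)))
Add(Mul(b, -208), Function('n')(-21, 22)) = Add(Mul(0, -208), Mul(2, 22, Add(-21, 22))) = Add(0, Mul(2, 22, 1)) = Add(0, 44) = 44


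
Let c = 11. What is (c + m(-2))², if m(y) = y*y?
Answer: 225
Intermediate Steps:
m(y) = y²
(c + m(-2))² = (11 + (-2)²)² = (11 + 4)² = 15² = 225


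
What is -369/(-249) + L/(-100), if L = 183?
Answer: -2889/8300 ≈ -0.34807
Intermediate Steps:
-369/(-249) + L/(-100) = -369/(-249) + 183/(-100) = -369*(-1/249) + 183*(-1/100) = 123/83 - 183/100 = -2889/8300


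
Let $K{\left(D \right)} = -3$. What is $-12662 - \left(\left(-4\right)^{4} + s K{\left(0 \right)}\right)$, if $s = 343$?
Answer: $-11889$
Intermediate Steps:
$-12662 - \left(\left(-4\right)^{4} + s K{\left(0 \right)}\right) = -12662 - \left(\left(-4\right)^{4} + 343 \left(-3\right)\right) = -12662 - \left(256 - 1029\right) = -12662 - -773 = -12662 + 773 = -11889$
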